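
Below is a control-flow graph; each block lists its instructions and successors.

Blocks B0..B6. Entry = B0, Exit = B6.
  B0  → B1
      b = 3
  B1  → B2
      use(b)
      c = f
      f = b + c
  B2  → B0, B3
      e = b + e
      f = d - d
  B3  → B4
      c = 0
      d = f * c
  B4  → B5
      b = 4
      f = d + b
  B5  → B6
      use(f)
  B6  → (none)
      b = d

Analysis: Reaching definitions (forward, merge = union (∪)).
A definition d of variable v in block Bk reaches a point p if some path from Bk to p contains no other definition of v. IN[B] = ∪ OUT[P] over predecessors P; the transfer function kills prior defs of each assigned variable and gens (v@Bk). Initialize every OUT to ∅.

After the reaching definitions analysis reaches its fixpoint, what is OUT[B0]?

Fixpoint table:
  B0:   IN={b@B0, c@B1, e@B2, f@B2}   OUT={b@B0, c@B1, e@B2, f@B2}
  B1:   IN={b@B0, c@B1, e@B2, f@B2}   OUT={b@B0, c@B1, e@B2, f@B1}
  B2:   IN={b@B0, c@B1, e@B2, f@B1}   OUT={b@B0, c@B1, e@B2, f@B2}
  B3:   IN={b@B0, c@B1, e@B2, f@B2}   OUT={b@B0, c@B3, d@B3, e@B2, f@B2}
  B4:   IN={b@B0, c@B3, d@B3, e@B2, f@B2}   OUT={b@B4, c@B3, d@B3, e@B2, f@B4}
  B5:   IN={b@B4, c@B3, d@B3, e@B2, f@B4}   OUT={b@B4, c@B3, d@B3, e@B2, f@B4}
  B6:   IN={b@B4, c@B3, d@B3, e@B2, f@B4}   OUT={b@B6, c@B3, d@B3, e@B2, f@B4}

Merge at B0 (entry node, so the boundary value {} is joined with the incoming edge(s)): IN[B0] = {} ⊔ OUT[B2] = {b@B0, c@B1, e@B2, f@B2}
Applying B0's transfer function to that IN value gives OUT[B0] (row B0 above).

Answer: {b@B0, c@B1, e@B2, f@B2}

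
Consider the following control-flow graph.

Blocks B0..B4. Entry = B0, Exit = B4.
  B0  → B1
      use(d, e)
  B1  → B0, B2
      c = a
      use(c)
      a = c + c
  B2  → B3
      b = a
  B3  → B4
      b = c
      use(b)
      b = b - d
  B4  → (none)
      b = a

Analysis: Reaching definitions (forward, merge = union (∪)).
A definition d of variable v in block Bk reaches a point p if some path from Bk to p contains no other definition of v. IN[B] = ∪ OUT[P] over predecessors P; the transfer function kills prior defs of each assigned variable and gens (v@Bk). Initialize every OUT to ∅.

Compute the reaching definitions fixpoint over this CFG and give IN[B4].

Per-block solution:
  B0:  IN={a@B1, c@B1}  OUT={a@B1, c@B1}
  B1:  IN={a@B1, c@B1}  OUT={a@B1, c@B1}
  B2:  IN={a@B1, c@B1}  OUT={a@B1, b@B2, c@B1}
  B3:  IN={a@B1, b@B2, c@B1}  OUT={a@B1, b@B3, c@B1}
  B4:  IN={a@B1, b@B3, c@B1}  OUT={a@B1, b@B4, c@B1}

Merge at B4: IN[B4] = OUT[B3] = {a@B1, b@B3, c@B1}

Answer: {a@B1, b@B3, c@B1}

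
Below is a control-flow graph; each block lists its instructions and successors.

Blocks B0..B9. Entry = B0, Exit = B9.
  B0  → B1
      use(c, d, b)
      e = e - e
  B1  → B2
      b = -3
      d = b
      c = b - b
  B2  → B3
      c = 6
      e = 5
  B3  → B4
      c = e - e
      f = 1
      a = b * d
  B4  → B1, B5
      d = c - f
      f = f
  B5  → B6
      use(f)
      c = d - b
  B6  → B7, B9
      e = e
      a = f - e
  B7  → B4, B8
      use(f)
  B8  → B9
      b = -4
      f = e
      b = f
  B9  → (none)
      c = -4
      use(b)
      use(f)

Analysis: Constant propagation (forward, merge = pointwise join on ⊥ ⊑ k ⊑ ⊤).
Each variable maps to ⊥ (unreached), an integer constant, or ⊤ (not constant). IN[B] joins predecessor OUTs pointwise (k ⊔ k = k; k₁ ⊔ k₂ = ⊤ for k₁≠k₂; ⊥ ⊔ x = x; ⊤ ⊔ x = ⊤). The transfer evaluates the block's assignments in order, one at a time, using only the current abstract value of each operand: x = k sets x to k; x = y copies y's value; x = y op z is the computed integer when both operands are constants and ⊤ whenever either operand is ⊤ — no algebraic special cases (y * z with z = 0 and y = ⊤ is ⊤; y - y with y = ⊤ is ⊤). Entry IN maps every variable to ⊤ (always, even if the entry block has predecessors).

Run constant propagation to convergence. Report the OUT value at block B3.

Converged values:
  B0:  IN=(all ⊤)  OUT=(all ⊤)
  B1:  IN=(all ⊤)  OUT={b:-3, c:0, d:-3; rest ⊤}
  B2:  IN={b:-3, c:0, d:-3; rest ⊤}  OUT={b:-3, c:6, d:-3, e:5; rest ⊤}
  B3:  IN={b:-3, c:6, d:-3, e:5; rest ⊤}  OUT={a:9, b:-3, c:0, d:-3, e:5, f:1; rest ⊤}
  B4:  IN={b:-3, e:5, f:1; rest ⊤}  OUT={b:-3, e:5, f:1; rest ⊤}
  B5:  IN={b:-3, e:5, f:1; rest ⊤}  OUT={b:-3, e:5, f:1; rest ⊤}
  B6:  IN={b:-3, e:5, f:1; rest ⊤}  OUT={a:-4, b:-3, e:5, f:1; rest ⊤}
  B7:  IN={a:-4, b:-3, e:5, f:1; rest ⊤}  OUT={a:-4, b:-3, e:5, f:1; rest ⊤}
  B8:  IN={a:-4, b:-3, e:5, f:1; rest ⊤}  OUT={a:-4, b:5, e:5, f:5; rest ⊤}
  B9:  IN={a:-4, e:5; rest ⊤}  OUT={a:-4, c:-4, e:5; rest ⊤}

Merge at B3: IN[B3] = OUT[B2] = {a: ⊤, b: -3, c: 6, d: -3, e: 5, f: ⊤}
Applying B3's transfer function to that IN value gives OUT[B3] (row B3 above).

Answer: {a: 9, b: -3, c: 0, d: -3, e: 5, f: 1}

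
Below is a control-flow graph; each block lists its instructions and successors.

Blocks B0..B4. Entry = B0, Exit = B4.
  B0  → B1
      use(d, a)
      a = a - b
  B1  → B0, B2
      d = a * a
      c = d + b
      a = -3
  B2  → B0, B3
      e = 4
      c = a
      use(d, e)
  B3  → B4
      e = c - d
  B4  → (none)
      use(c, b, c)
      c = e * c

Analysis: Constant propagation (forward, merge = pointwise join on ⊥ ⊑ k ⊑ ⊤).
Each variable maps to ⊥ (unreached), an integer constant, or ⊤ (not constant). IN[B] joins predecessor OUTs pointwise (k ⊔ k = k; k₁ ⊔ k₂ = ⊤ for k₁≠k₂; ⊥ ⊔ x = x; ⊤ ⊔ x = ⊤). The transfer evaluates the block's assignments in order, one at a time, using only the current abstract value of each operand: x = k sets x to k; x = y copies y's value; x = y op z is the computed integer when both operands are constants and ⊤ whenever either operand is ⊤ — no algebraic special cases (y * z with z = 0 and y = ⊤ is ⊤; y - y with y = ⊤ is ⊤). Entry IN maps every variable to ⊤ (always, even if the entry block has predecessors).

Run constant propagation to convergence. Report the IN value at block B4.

Fixpoint table:
  B0: | IN=(all ⊤) | OUT=(all ⊤)
  B1: | IN=(all ⊤) | OUT={a:-3; rest ⊤}
  B2: | IN={a:-3; rest ⊤} | OUT={a:-3, c:-3, e:4; rest ⊤}
  B3: | IN={a:-3, c:-3, e:4; rest ⊤} | OUT={a:-3, c:-3; rest ⊤}
  B4: | IN={a:-3, c:-3; rest ⊤} | OUT={a:-3; rest ⊤}

Merge at B4: IN[B4] = OUT[B3] = {a: -3, b: ⊤, c: -3, d: ⊤, e: ⊤, f: ⊤}

Answer: {a: -3, b: ⊤, c: -3, d: ⊤, e: ⊤, f: ⊤}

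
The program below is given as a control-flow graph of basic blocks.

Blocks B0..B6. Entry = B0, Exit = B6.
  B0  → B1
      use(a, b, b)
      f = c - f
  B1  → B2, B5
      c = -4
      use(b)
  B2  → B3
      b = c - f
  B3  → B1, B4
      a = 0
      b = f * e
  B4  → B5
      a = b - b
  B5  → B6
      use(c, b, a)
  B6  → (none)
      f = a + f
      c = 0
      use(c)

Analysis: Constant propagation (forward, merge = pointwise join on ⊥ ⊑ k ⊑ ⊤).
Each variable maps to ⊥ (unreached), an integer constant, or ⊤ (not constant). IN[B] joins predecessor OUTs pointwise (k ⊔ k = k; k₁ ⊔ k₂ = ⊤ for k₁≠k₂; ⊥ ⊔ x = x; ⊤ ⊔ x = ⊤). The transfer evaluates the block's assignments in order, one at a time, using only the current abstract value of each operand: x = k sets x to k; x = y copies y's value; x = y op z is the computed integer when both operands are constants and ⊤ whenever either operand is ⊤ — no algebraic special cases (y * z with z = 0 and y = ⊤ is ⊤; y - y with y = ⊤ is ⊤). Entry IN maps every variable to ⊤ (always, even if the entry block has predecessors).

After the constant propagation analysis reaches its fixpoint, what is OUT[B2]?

Converged values:
  B0:  IN=(all ⊤)  OUT=(all ⊤)
  B1:  IN=(all ⊤)  OUT={c:-4; rest ⊤}
  B2:  IN={c:-4; rest ⊤}  OUT={c:-4; rest ⊤}
  B3:  IN={c:-4; rest ⊤}  OUT={a:0, c:-4; rest ⊤}
  B4:  IN={a:0, c:-4; rest ⊤}  OUT={c:-4; rest ⊤}
  B5:  IN={c:-4; rest ⊤}  OUT={c:-4; rest ⊤}
  B6:  IN={c:-4; rest ⊤}  OUT={c:0; rest ⊤}

Merge at B2: IN[B2] = OUT[B1] = {a: ⊤, b: ⊤, c: -4, d: ⊤, e: ⊤, f: ⊤}
Applying B2's transfer function to that IN value gives OUT[B2] (row B2 above).

Answer: {a: ⊤, b: ⊤, c: -4, d: ⊤, e: ⊤, f: ⊤}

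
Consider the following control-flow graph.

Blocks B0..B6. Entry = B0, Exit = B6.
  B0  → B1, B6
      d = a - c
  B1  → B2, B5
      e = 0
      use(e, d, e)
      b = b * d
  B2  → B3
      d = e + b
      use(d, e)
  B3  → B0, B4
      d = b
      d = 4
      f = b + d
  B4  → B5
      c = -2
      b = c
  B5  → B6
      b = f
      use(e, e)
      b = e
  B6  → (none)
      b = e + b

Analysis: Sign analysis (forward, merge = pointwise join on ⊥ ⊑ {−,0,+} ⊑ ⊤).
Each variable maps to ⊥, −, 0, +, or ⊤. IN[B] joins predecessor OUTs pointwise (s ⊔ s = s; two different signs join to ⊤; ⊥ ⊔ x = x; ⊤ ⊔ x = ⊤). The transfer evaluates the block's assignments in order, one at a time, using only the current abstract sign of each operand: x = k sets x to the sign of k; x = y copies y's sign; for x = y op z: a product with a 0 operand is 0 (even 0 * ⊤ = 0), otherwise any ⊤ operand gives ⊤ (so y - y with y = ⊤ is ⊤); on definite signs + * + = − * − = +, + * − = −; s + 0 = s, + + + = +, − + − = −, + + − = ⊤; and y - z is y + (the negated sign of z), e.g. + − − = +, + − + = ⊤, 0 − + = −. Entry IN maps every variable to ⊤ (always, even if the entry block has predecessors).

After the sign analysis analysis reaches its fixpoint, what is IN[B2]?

Answer: {a: ⊤, b: ⊤, c: ⊤, d: ⊤, e: 0, f: ⊤}

Trace:
Per-block solution:
  B0: | IN=(all ⊤) | OUT=(all ⊤)
  B1: | IN=(all ⊤) | OUT={e:0; rest ⊤}
  B2: | IN={e:0; rest ⊤} | OUT={e:0; rest ⊤}
  B3: | IN={e:0; rest ⊤} | OUT={d:+, e:0; rest ⊤}
  B4: | IN={d:+, e:0; rest ⊤} | OUT={b:-, c:-, d:+, e:0; rest ⊤}
  B5: | IN={e:0; rest ⊤} | OUT={b:0, e:0; rest ⊤}
  B6: | IN=(all ⊤) | OUT=(all ⊤)

Merge at B2: IN[B2] = OUT[B1] = {a: ⊤, b: ⊤, c: ⊤, d: ⊤, e: 0, f: ⊤}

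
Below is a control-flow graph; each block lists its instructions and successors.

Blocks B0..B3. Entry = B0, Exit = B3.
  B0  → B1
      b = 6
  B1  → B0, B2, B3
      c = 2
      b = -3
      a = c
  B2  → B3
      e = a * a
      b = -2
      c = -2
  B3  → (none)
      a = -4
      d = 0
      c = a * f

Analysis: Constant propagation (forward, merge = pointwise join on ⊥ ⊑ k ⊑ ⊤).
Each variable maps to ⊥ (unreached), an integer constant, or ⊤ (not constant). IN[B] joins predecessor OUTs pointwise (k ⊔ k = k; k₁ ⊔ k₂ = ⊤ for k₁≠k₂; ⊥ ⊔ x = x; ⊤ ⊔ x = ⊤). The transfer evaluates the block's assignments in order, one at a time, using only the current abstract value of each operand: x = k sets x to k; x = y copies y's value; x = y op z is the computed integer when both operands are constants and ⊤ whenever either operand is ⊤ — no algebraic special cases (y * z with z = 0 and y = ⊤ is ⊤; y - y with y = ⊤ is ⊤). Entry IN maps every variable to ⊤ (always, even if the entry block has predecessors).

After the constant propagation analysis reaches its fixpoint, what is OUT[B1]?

Answer: {a: 2, b: -3, c: 2, d: ⊤, e: ⊤, f: ⊤}

Trace:
Per-block solution:
  B0:  IN=(all ⊤)  OUT={b:6; rest ⊤}
  B1:  IN={b:6; rest ⊤}  OUT={a:2, b:-3, c:2; rest ⊤}
  B2:  IN={a:2, b:-3, c:2; rest ⊤}  OUT={a:2, b:-2, c:-2, e:4; rest ⊤}
  B3:  IN={a:2; rest ⊤}  OUT={a:-4, d:0; rest ⊤}

Merge at B1: IN[B1] = OUT[B0] = {a: ⊤, b: 6, c: ⊤, d: ⊤, e: ⊤, f: ⊤}
Applying B1's transfer function to that IN value gives OUT[B1] (row B1 above).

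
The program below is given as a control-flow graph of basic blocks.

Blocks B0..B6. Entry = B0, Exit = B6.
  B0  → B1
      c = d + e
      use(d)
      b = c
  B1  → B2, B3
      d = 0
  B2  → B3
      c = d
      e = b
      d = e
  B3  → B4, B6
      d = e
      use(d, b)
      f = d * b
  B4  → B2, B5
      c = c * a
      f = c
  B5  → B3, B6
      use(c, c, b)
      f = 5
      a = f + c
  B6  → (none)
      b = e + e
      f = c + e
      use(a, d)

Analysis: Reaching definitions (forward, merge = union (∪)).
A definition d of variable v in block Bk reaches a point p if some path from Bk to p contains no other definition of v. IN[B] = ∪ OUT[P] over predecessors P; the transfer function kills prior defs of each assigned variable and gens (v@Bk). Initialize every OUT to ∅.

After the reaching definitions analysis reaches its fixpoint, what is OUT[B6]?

Answer: {a@B5, b@B6, c@B0, c@B2, c@B4, d@B3, e@B2, f@B6}

Derivation:
Per-block solution:
  B0:   IN={}   OUT={b@B0, c@B0}
  B1:   IN={b@B0, c@B0}   OUT={b@B0, c@B0, d@B1}
  B2:   IN={a@B5, b@B0, c@B0, c@B4, d@B1, d@B3, e@B2, f@B4}   OUT={a@B5, b@B0, c@B2, d@B2, e@B2, f@B4}
  B3:   IN={a@B5, b@B0, c@B0, c@B2, c@B4, d@B1, d@B2, d@B3, e@B2, f@B4, f@B5}   OUT={a@B5, b@B0, c@B0, c@B2, c@B4, d@B3, e@B2, f@B3}
  B4:   IN={a@B5, b@B0, c@B0, c@B2, c@B4, d@B3, e@B2, f@B3}   OUT={a@B5, b@B0, c@B4, d@B3, e@B2, f@B4}
  B5:   IN={a@B5, b@B0, c@B4, d@B3, e@B2, f@B4}   OUT={a@B5, b@B0, c@B4, d@B3, e@B2, f@B5}
  B6:   IN={a@B5, b@B0, c@B0, c@B2, c@B4, d@B3, e@B2, f@B3, f@B5}   OUT={a@B5, b@B6, c@B0, c@B2, c@B4, d@B3, e@B2, f@B6}

Merge at B6: IN[B6] = OUT[B3] ⊔ OUT[B5] = {a@B5, b@B0, c@B0, c@B2, c@B4, d@B3, e@B2, f@B3, f@B5}
Applying B6's transfer function to that IN value gives OUT[B6] (row B6 above).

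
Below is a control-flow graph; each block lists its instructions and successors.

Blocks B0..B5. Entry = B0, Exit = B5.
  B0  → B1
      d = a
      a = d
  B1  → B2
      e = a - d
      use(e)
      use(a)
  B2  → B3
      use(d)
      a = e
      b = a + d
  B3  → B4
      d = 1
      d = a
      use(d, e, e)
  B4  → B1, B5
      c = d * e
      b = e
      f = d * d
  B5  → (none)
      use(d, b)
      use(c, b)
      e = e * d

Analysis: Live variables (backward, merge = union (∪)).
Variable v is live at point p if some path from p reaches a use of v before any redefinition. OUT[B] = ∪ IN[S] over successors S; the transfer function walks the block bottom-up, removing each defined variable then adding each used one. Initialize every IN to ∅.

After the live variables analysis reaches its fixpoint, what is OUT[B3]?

Per-block solution:
  B0: | IN={a} | OUT={a, d}
  B1: | IN={a, d} | OUT={d, e}
  B2: | IN={d, e} | OUT={a, e}
  B3: | IN={a, e} | OUT={a, d, e}
  B4: | IN={a, d, e} | OUT={a, b, c, d, e}
  B5: | IN={b, c, d, e} | OUT={}

Merge at B3: OUT[B3] = IN[B4] = {a, d, e}

Answer: {a, d, e}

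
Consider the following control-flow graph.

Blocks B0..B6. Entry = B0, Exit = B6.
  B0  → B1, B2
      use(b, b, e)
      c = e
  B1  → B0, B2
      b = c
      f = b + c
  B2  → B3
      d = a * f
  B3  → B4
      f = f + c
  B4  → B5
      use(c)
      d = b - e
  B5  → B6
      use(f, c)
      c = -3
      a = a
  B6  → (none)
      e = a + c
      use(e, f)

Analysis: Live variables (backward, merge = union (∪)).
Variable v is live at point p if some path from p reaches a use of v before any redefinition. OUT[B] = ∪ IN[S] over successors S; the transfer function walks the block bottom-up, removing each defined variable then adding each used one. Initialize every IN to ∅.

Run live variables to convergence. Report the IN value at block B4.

Answer: {a, b, c, e, f}

Trace:
Fixpoint table:
  B0:   IN={a, b, e, f}   OUT={a, b, c, e, f}
  B1:   IN={a, c, e}   OUT={a, b, c, e, f}
  B2:   IN={a, b, c, e, f}   OUT={a, b, c, e, f}
  B3:   IN={a, b, c, e, f}   OUT={a, b, c, e, f}
  B4:   IN={a, b, c, e, f}   OUT={a, c, f}
  B5:   IN={a, c, f}   OUT={a, c, f}
  B6:   IN={a, c, f}   OUT={}

Merge at B4: OUT[B4] = IN[B5] = {a, c, f}
Applying B4's transfer function to that OUT value gives IN[B4] (row B4 above).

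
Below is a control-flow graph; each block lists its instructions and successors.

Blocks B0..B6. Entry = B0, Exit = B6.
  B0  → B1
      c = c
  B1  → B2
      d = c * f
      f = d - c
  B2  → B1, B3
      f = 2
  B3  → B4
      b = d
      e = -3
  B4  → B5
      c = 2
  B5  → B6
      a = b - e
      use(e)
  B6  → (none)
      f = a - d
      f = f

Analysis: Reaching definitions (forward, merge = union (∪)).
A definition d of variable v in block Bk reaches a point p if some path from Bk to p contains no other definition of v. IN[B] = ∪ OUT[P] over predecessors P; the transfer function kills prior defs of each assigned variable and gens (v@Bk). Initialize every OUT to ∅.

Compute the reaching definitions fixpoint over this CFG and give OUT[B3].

Fixpoint table:
  B0:   IN={}   OUT={c@B0}
  B1:   IN={c@B0, d@B1, f@B2}   OUT={c@B0, d@B1, f@B1}
  B2:   IN={c@B0, d@B1, f@B1}   OUT={c@B0, d@B1, f@B2}
  B3:   IN={c@B0, d@B1, f@B2}   OUT={b@B3, c@B0, d@B1, e@B3, f@B2}
  B4:   IN={b@B3, c@B0, d@B1, e@B3, f@B2}   OUT={b@B3, c@B4, d@B1, e@B3, f@B2}
  B5:   IN={b@B3, c@B4, d@B1, e@B3, f@B2}   OUT={a@B5, b@B3, c@B4, d@B1, e@B3, f@B2}
  B6:   IN={a@B5, b@B3, c@B4, d@B1, e@B3, f@B2}   OUT={a@B5, b@B3, c@B4, d@B1, e@B3, f@B6}

Merge at B3: IN[B3] = OUT[B2] = {c@B0, d@B1, f@B2}
Applying B3's transfer function to that IN value gives OUT[B3] (row B3 above).

Answer: {b@B3, c@B0, d@B1, e@B3, f@B2}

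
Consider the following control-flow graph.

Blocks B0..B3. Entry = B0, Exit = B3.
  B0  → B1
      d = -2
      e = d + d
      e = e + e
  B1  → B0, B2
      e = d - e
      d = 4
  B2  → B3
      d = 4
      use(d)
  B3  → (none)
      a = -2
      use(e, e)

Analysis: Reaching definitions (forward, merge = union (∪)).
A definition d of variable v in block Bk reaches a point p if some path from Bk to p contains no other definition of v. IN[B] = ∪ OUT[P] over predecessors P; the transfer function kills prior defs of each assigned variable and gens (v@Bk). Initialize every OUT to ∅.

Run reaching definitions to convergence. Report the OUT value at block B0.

Fixpoint table:
  B0: | IN={d@B1, e@B1} | OUT={d@B0, e@B0}
  B1: | IN={d@B0, e@B0} | OUT={d@B1, e@B1}
  B2: | IN={d@B1, e@B1} | OUT={d@B2, e@B1}
  B3: | IN={d@B2, e@B1} | OUT={a@B3, d@B2, e@B1}

Merge at B0 (entry node, so the boundary value {} is joined with the incoming edge(s)): IN[B0] = {} ⊔ OUT[B1] = {d@B1, e@B1}
Applying B0's transfer function to that IN value gives OUT[B0] (row B0 above).

Answer: {d@B0, e@B0}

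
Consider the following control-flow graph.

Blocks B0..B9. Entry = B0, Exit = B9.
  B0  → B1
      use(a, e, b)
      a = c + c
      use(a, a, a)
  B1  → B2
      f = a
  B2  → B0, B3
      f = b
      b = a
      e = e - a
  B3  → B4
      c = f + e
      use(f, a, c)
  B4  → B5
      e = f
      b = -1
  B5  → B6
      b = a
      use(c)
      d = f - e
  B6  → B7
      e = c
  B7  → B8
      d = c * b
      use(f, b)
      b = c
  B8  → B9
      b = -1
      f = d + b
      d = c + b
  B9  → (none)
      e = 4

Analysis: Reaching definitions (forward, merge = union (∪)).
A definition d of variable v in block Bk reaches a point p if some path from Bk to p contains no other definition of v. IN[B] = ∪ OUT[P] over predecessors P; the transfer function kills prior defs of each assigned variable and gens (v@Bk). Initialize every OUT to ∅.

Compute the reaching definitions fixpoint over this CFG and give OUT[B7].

Answer: {a@B0, b@B7, c@B3, d@B7, e@B6, f@B2}

Derivation:
Fixpoint table:
  B0:  IN={a@B0, b@B2, e@B2, f@B2}  OUT={a@B0, b@B2, e@B2, f@B2}
  B1:  IN={a@B0, b@B2, e@B2, f@B2}  OUT={a@B0, b@B2, e@B2, f@B1}
  B2:  IN={a@B0, b@B2, e@B2, f@B1}  OUT={a@B0, b@B2, e@B2, f@B2}
  B3:  IN={a@B0, b@B2, e@B2, f@B2}  OUT={a@B0, b@B2, c@B3, e@B2, f@B2}
  B4:  IN={a@B0, b@B2, c@B3, e@B2, f@B2}  OUT={a@B0, b@B4, c@B3, e@B4, f@B2}
  B5:  IN={a@B0, b@B4, c@B3, e@B4, f@B2}  OUT={a@B0, b@B5, c@B3, d@B5, e@B4, f@B2}
  B6:  IN={a@B0, b@B5, c@B3, d@B5, e@B4, f@B2}  OUT={a@B0, b@B5, c@B3, d@B5, e@B6, f@B2}
  B7:  IN={a@B0, b@B5, c@B3, d@B5, e@B6, f@B2}  OUT={a@B0, b@B7, c@B3, d@B7, e@B6, f@B2}
  B8:  IN={a@B0, b@B7, c@B3, d@B7, e@B6, f@B2}  OUT={a@B0, b@B8, c@B3, d@B8, e@B6, f@B8}
  B9:  IN={a@B0, b@B8, c@B3, d@B8, e@B6, f@B8}  OUT={a@B0, b@B8, c@B3, d@B8, e@B9, f@B8}

Merge at B7: IN[B7] = OUT[B6] = {a@B0, b@B5, c@B3, d@B5, e@B6, f@B2}
Applying B7's transfer function to that IN value gives OUT[B7] (row B7 above).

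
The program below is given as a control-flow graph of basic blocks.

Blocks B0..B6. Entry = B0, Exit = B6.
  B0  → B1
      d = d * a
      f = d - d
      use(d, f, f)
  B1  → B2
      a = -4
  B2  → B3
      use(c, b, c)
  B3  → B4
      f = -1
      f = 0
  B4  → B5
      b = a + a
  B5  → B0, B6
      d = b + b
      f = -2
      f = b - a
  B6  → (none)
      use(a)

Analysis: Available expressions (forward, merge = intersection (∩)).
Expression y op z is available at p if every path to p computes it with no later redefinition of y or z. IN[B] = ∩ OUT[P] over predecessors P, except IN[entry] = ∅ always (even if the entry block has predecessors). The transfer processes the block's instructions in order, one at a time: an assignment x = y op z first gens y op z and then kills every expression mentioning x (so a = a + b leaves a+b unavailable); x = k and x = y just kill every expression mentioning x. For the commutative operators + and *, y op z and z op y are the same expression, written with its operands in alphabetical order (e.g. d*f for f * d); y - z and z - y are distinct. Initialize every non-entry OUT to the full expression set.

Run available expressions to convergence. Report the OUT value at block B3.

Answer: {d-d}

Trace:
Converged values:
  B0:  IN={}  OUT={d-d}
  B1:  IN={d-d}  OUT={d-d}
  B2:  IN={d-d}  OUT={d-d}
  B3:  IN={d-d}  OUT={d-d}
  B4:  IN={d-d}  OUT={a+a, d-d}
  B5:  IN={a+a, d-d}  OUT={a+a, b+b, b-a}
  B6:  IN={a+a, b+b, b-a}  OUT={a+a, b+b, b-a}

Merge at B3: IN[B3] = OUT[B2] = {d-d}
Applying B3's transfer function to that IN value gives OUT[B3] (row B3 above).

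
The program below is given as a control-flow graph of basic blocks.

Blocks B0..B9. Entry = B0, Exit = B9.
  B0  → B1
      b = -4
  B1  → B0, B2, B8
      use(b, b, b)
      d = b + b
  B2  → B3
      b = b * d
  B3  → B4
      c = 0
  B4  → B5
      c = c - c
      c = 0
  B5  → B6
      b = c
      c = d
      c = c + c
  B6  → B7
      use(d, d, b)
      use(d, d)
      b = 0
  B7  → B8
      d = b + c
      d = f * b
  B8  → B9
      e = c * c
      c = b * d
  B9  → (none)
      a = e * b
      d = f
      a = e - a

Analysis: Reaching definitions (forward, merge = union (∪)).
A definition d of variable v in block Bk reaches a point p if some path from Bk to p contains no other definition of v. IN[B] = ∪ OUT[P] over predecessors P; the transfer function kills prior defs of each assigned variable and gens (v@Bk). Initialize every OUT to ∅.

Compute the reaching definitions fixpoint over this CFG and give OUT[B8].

Per-block solution:
  B0:  IN={b@B0, d@B1}  OUT={b@B0, d@B1}
  B1:  IN={b@B0, d@B1}  OUT={b@B0, d@B1}
  B2:  IN={b@B0, d@B1}  OUT={b@B2, d@B1}
  B3:  IN={b@B2, d@B1}  OUT={b@B2, c@B3, d@B1}
  B4:  IN={b@B2, c@B3, d@B1}  OUT={b@B2, c@B4, d@B1}
  B5:  IN={b@B2, c@B4, d@B1}  OUT={b@B5, c@B5, d@B1}
  B6:  IN={b@B5, c@B5, d@B1}  OUT={b@B6, c@B5, d@B1}
  B7:  IN={b@B6, c@B5, d@B1}  OUT={b@B6, c@B5, d@B7}
  B8:  IN={b@B0, b@B6, c@B5, d@B1, d@B7}  OUT={b@B0, b@B6, c@B8, d@B1, d@B7, e@B8}
  B9:  IN={b@B0, b@B6, c@B8, d@B1, d@B7, e@B8}  OUT={a@B9, b@B0, b@B6, c@B8, d@B9, e@B8}

Merge at B8: IN[B8] = OUT[B1] ⊔ OUT[B7] = {b@B0, b@B6, c@B5, d@B1, d@B7}
Applying B8's transfer function to that IN value gives OUT[B8] (row B8 above).

Answer: {b@B0, b@B6, c@B8, d@B1, d@B7, e@B8}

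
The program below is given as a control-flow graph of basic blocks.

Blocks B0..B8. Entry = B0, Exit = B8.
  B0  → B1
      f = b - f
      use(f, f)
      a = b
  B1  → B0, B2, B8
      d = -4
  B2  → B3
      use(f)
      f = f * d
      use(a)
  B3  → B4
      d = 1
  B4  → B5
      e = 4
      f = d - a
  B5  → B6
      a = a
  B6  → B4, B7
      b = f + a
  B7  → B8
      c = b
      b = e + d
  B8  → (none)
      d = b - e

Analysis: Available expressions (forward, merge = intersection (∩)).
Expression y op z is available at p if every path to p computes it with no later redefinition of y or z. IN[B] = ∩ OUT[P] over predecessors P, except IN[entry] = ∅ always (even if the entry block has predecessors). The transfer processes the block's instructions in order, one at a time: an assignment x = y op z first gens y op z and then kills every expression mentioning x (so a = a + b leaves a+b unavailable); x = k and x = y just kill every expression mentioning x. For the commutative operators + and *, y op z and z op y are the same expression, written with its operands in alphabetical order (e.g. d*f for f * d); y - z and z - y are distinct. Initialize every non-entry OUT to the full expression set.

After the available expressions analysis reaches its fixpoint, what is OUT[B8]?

Answer: {b-e}

Derivation:
Fixpoint table:
  B0: | IN={} | OUT={}
  B1: | IN={} | OUT={}
  B2: | IN={} | OUT={}
  B3: | IN={} | OUT={}
  B4: | IN={} | OUT={d-a}
  B5: | IN={d-a} | OUT={}
  B6: | IN={} | OUT={a+f}
  B7: | IN={a+f} | OUT={a+f, d+e}
  B8: | IN={} | OUT={b-e}

Merge at B8: IN[B8] = OUT[B1] ∩ OUT[B7] = {}
Applying B8's transfer function to that IN value gives OUT[B8] (row B8 above).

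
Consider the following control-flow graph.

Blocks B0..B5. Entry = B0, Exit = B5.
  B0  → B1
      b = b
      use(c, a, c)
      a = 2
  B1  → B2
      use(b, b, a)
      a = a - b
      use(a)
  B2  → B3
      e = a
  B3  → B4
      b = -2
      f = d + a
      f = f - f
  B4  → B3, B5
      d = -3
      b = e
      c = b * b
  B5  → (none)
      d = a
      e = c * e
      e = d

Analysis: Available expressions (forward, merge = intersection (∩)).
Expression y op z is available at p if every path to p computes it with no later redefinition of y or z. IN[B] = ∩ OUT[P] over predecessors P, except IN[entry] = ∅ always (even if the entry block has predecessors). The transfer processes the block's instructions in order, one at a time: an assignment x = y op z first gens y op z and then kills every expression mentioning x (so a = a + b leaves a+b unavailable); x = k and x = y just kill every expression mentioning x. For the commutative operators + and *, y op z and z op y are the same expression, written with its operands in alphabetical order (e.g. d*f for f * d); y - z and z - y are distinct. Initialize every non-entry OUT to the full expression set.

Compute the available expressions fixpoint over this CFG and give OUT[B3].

Answer: {a+d}

Working:
Converged values:
  B0:  IN={}  OUT={}
  B1:  IN={}  OUT={}
  B2:  IN={}  OUT={}
  B3:  IN={}  OUT={a+d}
  B4:  IN={a+d}  OUT={b*b}
  B5:  IN={b*b}  OUT={b*b}

Merge at B3: IN[B3] = OUT[B2] ∩ OUT[B4] = {}
Applying B3's transfer function to that IN value gives OUT[B3] (row B3 above).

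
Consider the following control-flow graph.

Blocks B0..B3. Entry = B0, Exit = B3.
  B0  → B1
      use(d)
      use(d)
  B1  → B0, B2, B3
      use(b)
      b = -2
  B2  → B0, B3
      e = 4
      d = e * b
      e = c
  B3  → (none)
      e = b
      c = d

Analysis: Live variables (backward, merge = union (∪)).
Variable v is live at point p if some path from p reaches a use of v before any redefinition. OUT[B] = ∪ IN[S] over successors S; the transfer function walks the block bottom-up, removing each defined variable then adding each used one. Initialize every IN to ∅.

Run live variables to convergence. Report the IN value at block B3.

Answer: {b, d}

Working:
Fixpoint table:
  B0:   IN={b, c, d}   OUT={b, c, d}
  B1:   IN={b, c, d}   OUT={b, c, d}
  B2:   IN={b, c}   OUT={b, c, d}
  B3:   IN={b, d}   OUT={}

B3 is the boundary node: OUT[B3] = {}
Applying B3's transfer function to that OUT value gives IN[B3] (row B3 above).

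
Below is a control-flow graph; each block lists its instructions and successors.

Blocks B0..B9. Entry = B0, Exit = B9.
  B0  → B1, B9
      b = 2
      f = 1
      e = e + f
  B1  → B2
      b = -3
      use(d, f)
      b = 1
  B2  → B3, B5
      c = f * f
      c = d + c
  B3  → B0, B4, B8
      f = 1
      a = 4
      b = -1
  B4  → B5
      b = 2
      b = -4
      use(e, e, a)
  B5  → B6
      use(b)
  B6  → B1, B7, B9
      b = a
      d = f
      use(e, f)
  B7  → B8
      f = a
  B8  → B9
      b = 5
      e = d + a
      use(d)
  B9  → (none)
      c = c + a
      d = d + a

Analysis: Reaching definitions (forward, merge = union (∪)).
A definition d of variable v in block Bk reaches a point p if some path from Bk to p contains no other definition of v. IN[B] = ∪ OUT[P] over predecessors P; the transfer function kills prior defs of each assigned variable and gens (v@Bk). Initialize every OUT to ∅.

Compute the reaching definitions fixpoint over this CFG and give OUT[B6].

Per-block solution:
  B0:   IN={a@B3, b@B3, c@B2, d@B6, e@B0, f@B3}   OUT={a@B3, b@B0, c@B2, d@B6, e@B0, f@B0}
  B1:   IN={a@B3, b@B0, b@B6, c@B2, d@B6, e@B0, f@B0, f@B3}   OUT={a@B3, b@B1, c@B2, d@B6, e@B0, f@B0, f@B3}
  B2:   IN={a@B3, b@B1, c@B2, d@B6, e@B0, f@B0, f@B3}   OUT={a@B3, b@B1, c@B2, d@B6, e@B0, f@B0, f@B3}
  B3:   IN={a@B3, b@B1, c@B2, d@B6, e@B0, f@B0, f@B3}   OUT={a@B3, b@B3, c@B2, d@B6, e@B0, f@B3}
  B4:   IN={a@B3, b@B3, c@B2, d@B6, e@B0, f@B3}   OUT={a@B3, b@B4, c@B2, d@B6, e@B0, f@B3}
  B5:   IN={a@B3, b@B1, b@B4, c@B2, d@B6, e@B0, f@B0, f@B3}   OUT={a@B3, b@B1, b@B4, c@B2, d@B6, e@B0, f@B0, f@B3}
  B6:   IN={a@B3, b@B1, b@B4, c@B2, d@B6, e@B0, f@B0, f@B3}   OUT={a@B3, b@B6, c@B2, d@B6, e@B0, f@B0, f@B3}
  B7:   IN={a@B3, b@B6, c@B2, d@B6, e@B0, f@B0, f@B3}   OUT={a@B3, b@B6, c@B2, d@B6, e@B0, f@B7}
  B8:   IN={a@B3, b@B3, b@B6, c@B2, d@B6, e@B0, f@B3, f@B7}   OUT={a@B3, b@B8, c@B2, d@B6, e@B8, f@B3, f@B7}
  B9:   IN={a@B3, b@B0, b@B6, b@B8, c@B2, d@B6, e@B0, e@B8, f@B0, f@B3, f@B7}   OUT={a@B3, b@B0, b@B6, b@B8, c@B9, d@B9, e@B0, e@B8, f@B0, f@B3, f@B7}

Merge at B6: IN[B6] = OUT[B5] = {a@B3, b@B1, b@B4, c@B2, d@B6, e@B0, f@B0, f@B3}
Applying B6's transfer function to that IN value gives OUT[B6] (row B6 above).

Answer: {a@B3, b@B6, c@B2, d@B6, e@B0, f@B0, f@B3}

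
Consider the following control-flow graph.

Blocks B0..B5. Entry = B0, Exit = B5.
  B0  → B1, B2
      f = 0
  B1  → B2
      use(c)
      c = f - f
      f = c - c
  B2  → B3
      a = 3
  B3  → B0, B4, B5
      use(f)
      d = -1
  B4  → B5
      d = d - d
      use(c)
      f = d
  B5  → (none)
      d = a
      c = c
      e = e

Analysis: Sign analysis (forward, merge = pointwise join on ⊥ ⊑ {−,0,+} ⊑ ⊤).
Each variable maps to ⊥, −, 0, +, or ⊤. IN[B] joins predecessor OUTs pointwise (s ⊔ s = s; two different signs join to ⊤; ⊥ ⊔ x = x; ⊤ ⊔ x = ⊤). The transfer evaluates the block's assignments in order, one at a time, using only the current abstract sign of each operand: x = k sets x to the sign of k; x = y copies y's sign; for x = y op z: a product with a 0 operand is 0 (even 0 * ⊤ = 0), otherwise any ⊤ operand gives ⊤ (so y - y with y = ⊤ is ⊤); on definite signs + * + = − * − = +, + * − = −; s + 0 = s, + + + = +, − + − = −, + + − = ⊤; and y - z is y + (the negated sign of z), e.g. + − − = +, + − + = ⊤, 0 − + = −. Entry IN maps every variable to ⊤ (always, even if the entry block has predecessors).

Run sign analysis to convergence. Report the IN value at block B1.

Fixpoint table:
  B0: | IN=(all ⊤) | OUT={f:0; rest ⊤}
  B1: | IN={f:0; rest ⊤} | OUT={c:0, f:0; rest ⊤}
  B2: | IN={f:0; rest ⊤} | OUT={a:+, f:0; rest ⊤}
  B3: | IN={a:+, f:0; rest ⊤} | OUT={a:+, d:-, f:0; rest ⊤}
  B4: | IN={a:+, d:-, f:0; rest ⊤} | OUT={a:+; rest ⊤}
  B5: | IN={a:+; rest ⊤} | OUT={a:+, d:+; rest ⊤}

Merge at B1: IN[B1] = OUT[B0] = {a: ⊤, b: ⊤, c: ⊤, d: ⊤, e: ⊤, f: 0}

Answer: {a: ⊤, b: ⊤, c: ⊤, d: ⊤, e: ⊤, f: 0}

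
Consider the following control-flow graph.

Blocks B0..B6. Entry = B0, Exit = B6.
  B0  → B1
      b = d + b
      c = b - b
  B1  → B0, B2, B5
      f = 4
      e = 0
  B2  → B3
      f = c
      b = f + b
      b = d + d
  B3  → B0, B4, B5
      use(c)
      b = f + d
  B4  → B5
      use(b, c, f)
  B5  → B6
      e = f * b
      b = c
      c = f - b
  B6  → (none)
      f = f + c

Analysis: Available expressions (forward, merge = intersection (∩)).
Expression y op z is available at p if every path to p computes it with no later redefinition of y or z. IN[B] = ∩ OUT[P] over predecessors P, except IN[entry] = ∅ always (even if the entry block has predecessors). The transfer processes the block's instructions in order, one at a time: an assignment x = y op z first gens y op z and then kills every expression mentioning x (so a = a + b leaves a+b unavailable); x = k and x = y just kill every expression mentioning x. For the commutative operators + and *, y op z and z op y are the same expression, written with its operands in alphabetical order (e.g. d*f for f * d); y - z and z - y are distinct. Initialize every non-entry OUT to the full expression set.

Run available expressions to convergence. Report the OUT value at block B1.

Answer: {b-b}

Derivation:
Converged values:
  B0:  IN={}  OUT={b-b}
  B1:  IN={b-b}  OUT={b-b}
  B2:  IN={b-b}  OUT={d+d}
  B3:  IN={d+d}  OUT={d+d, d+f}
  B4:  IN={d+d, d+f}  OUT={d+d, d+f}
  B5:  IN={}  OUT={f-b}
  B6:  IN={f-b}  OUT={}

Merge at B1: IN[B1] = OUT[B0] = {b-b}
Applying B1's transfer function to that IN value gives OUT[B1] (row B1 above).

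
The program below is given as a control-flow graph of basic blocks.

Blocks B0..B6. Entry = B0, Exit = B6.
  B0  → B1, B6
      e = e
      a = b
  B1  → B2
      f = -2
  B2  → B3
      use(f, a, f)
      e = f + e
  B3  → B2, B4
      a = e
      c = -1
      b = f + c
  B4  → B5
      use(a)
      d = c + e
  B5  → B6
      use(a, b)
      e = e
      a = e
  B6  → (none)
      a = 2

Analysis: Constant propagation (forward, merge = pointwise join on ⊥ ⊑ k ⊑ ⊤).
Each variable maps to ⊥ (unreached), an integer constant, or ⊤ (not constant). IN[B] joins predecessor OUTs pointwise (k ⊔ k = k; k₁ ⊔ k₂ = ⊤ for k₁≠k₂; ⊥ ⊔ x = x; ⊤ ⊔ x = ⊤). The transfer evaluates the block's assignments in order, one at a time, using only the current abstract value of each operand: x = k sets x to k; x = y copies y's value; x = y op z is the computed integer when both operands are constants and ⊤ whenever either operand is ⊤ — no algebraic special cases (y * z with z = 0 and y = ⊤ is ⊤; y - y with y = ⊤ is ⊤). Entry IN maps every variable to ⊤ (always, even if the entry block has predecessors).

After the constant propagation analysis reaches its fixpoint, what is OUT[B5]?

Answer: {a: ⊤, b: -3, c: -1, d: ⊤, e: ⊤, f: -2}

Working:
Per-block solution:
  B0: | IN=(all ⊤) | OUT=(all ⊤)
  B1: | IN=(all ⊤) | OUT={f:-2; rest ⊤}
  B2: | IN={f:-2; rest ⊤} | OUT={f:-2; rest ⊤}
  B3: | IN={f:-2; rest ⊤} | OUT={b:-3, c:-1, f:-2; rest ⊤}
  B4: | IN={b:-3, c:-1, f:-2; rest ⊤} | OUT={b:-3, c:-1, f:-2; rest ⊤}
  B5: | IN={b:-3, c:-1, f:-2; rest ⊤} | OUT={b:-3, c:-1, f:-2; rest ⊤}
  B6: | IN=(all ⊤) | OUT={a:2; rest ⊤}

Merge at B5: IN[B5] = OUT[B4] = {a: ⊤, b: -3, c: -1, d: ⊤, e: ⊤, f: -2}
Applying B5's transfer function to that IN value gives OUT[B5] (row B5 above).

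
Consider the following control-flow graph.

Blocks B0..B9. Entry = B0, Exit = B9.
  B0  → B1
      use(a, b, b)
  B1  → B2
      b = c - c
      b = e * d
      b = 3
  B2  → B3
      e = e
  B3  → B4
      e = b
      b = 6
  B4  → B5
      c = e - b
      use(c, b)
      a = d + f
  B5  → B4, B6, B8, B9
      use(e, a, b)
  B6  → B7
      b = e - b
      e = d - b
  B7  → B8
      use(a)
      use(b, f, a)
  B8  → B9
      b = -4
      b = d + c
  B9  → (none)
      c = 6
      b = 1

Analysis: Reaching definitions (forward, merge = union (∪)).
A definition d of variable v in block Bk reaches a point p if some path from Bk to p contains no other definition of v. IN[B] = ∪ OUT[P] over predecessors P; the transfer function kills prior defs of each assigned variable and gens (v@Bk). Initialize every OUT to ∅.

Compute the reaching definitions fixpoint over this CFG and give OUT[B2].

Fixpoint table:
  B0: | IN={} | OUT={}
  B1: | IN={} | OUT={b@B1}
  B2: | IN={b@B1} | OUT={b@B1, e@B2}
  B3: | IN={b@B1, e@B2} | OUT={b@B3, e@B3}
  B4: | IN={a@B4, b@B3, c@B4, e@B3} | OUT={a@B4, b@B3, c@B4, e@B3}
  B5: | IN={a@B4, b@B3, c@B4, e@B3} | OUT={a@B4, b@B3, c@B4, e@B3}
  B6: | IN={a@B4, b@B3, c@B4, e@B3} | OUT={a@B4, b@B6, c@B4, e@B6}
  B7: | IN={a@B4, b@B6, c@B4, e@B6} | OUT={a@B4, b@B6, c@B4, e@B6}
  B8: | IN={a@B4, b@B3, b@B6, c@B4, e@B3, e@B6} | OUT={a@B4, b@B8, c@B4, e@B3, e@B6}
  B9: | IN={a@B4, b@B3, b@B8, c@B4, e@B3, e@B6} | OUT={a@B4, b@B9, c@B9, e@B3, e@B6}

Merge at B2: IN[B2] = OUT[B1] = {b@B1}
Applying B2's transfer function to that IN value gives OUT[B2] (row B2 above).

Answer: {b@B1, e@B2}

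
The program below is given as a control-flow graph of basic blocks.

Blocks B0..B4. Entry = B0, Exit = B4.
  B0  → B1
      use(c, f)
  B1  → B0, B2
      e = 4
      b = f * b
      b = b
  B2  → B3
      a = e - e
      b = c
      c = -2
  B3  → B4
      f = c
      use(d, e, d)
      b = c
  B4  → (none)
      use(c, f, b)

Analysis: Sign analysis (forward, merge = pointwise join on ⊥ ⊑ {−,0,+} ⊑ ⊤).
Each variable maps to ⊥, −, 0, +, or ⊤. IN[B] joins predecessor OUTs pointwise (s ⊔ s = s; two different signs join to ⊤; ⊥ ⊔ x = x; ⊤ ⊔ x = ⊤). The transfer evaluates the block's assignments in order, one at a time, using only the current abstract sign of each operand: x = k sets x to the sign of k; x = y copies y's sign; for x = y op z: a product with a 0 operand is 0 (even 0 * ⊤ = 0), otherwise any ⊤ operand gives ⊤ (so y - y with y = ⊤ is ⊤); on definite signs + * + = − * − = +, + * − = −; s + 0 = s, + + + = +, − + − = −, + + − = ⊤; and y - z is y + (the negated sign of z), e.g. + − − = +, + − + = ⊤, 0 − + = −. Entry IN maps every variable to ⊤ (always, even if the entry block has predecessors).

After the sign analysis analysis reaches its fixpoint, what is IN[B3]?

Converged values:
  B0:  IN=(all ⊤)  OUT=(all ⊤)
  B1:  IN=(all ⊤)  OUT={e:+; rest ⊤}
  B2:  IN={e:+; rest ⊤}  OUT={c:-, e:+; rest ⊤}
  B3:  IN={c:-, e:+; rest ⊤}  OUT={b:-, c:-, e:+, f:-; rest ⊤}
  B4:  IN={b:-, c:-, e:+, f:-; rest ⊤}  OUT={b:-, c:-, e:+, f:-; rest ⊤}

Merge at B3: IN[B3] = OUT[B2] = {a: ⊤, b: ⊤, c: -, d: ⊤, e: +, f: ⊤}

Answer: {a: ⊤, b: ⊤, c: -, d: ⊤, e: +, f: ⊤}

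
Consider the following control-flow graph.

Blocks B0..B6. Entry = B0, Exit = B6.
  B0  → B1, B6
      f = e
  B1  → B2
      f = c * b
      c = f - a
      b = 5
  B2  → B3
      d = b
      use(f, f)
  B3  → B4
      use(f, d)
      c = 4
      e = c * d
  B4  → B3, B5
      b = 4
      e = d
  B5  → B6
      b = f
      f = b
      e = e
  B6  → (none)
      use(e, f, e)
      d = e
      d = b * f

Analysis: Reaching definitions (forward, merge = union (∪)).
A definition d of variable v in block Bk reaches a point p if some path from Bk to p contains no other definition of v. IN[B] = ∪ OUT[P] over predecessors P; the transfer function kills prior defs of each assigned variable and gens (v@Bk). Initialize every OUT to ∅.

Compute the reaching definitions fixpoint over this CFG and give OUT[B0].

Converged values:
  B0:   IN={}   OUT={f@B0}
  B1:   IN={f@B0}   OUT={b@B1, c@B1, f@B1}
  B2:   IN={b@B1, c@B1, f@B1}   OUT={b@B1, c@B1, d@B2, f@B1}
  B3:   IN={b@B1, b@B4, c@B1, c@B3, d@B2, e@B4, f@B1}   OUT={b@B1, b@B4, c@B3, d@B2, e@B3, f@B1}
  B4:   IN={b@B1, b@B4, c@B3, d@B2, e@B3, f@B1}   OUT={b@B4, c@B3, d@B2, e@B4, f@B1}
  B5:   IN={b@B4, c@B3, d@B2, e@B4, f@B1}   OUT={b@B5, c@B3, d@B2, e@B5, f@B5}
  B6:   IN={b@B5, c@B3, d@B2, e@B5, f@B0, f@B5}   OUT={b@B5, c@B3, d@B6, e@B5, f@B0, f@B5}

B0 is the boundary node: IN[B0] = {}
Applying B0's transfer function to that IN value gives OUT[B0] (row B0 above).

Answer: {f@B0}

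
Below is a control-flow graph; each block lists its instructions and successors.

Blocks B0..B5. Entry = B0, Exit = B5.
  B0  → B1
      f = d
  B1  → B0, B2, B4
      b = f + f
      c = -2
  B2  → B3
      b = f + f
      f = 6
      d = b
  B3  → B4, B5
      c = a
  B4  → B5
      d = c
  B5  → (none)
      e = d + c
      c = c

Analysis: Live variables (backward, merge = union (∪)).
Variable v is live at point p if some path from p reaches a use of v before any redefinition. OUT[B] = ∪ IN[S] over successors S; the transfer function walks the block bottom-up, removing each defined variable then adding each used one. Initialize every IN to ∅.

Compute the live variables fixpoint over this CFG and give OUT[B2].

Converged values:
  B0:  IN={a, d}  OUT={a, d, f}
  B1:  IN={a, d, f}  OUT={a, c, d, f}
  B2:  IN={a, f}  OUT={a, d}
  B3:  IN={a, d}  OUT={c, d}
  B4:  IN={c}  OUT={c, d}
  B5:  IN={c, d}  OUT={}

Merge at B2: OUT[B2] = IN[B3] = {a, d}

Answer: {a, d}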